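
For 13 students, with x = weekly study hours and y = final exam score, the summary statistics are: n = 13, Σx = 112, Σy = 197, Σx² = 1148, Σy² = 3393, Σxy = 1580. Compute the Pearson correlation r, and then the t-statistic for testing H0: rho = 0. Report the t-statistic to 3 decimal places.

Numerator: nΣxy − (Σx)(Σy) = 13·1580 − (112)(197) = -1524
Denominator: √[(nΣx²−(Σx)²)(nΣy²−(Σy)²)]
  nΣx²−(Σx)² = 13·1148 − 12544 = 2380;  nΣy²−(Σy)² = 13·3393 − 38809 = 5300
  √(2380·5300) = √12614000 = 3551.6193
r = -1524 / 3551.6193 = -0.4291
t = r·√(n−2)/√(1−r²) = -0.4291·√11 / √(1−0.184127) = -1.423164 / 0.903257 = -1.576

-1.576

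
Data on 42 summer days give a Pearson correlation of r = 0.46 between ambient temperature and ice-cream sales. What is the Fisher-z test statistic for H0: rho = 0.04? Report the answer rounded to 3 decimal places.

z_r = atanh(0.46) = 0.497311,  z_0 = atanh(0.04) = 0.040021
SE = 1/√(n−3) = 1/√39 = 0.160128
z = (z_r − z_0)/SE = (0.497311 − 0.040021) / 0.160128 = 0.457290 / 0.160128 = 2.856

2.856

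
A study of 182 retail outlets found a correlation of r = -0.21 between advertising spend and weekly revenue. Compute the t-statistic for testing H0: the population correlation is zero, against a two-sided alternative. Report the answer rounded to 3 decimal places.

-2.882

1 − r² = 1 − 0.0441 = 0.9559;  √(1−r²) = 0.977701
√(n−2) = √180 = 13.416408
t = r·√(n−2)/√(1−r²) = -0.21 · 13.416408 / 0.977701 = -2.882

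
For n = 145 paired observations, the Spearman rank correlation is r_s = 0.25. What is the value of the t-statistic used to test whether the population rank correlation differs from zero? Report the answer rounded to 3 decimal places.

1 − r_s² = 1 − 0.0625 = 0.9375;  √(1−r_s²) = 0.968246
√(n−2) = √143 = 11.958261
t = r_s·√(n−2)/√(1−r_s²) = 0.25 · 11.958261 / 0.968246 = 3.088

3.088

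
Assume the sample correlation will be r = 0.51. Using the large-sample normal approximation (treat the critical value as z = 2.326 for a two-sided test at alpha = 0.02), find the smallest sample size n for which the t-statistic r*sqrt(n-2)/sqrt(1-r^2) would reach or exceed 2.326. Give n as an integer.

Need r·√(n−2)/√(1−r²) ≥ 2.326
√(n−2) ≥ 2.326·√(1−0.2601) / 0.51 = 2.326·0.860174 / 0.51 = 3.9231
n−2 ≥ 15.3907  ⇒  n ≥ 17.3907
Smallest integer n = 18

18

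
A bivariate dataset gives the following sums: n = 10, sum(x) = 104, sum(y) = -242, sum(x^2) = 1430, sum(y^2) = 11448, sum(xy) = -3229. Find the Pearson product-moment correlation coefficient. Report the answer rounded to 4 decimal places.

-0.5103

S_xy = nΣxy − ΣxΣy = 10·(-3229) − 104·(-242) = -32290 − (-25168) = -7122
S_xx = nΣx² − (Σx)² = 10·1430 − 104² = 14300 − 10816 = 3484
S_yy = nΣy² − (Σy)² = 10·11448 − (-242)² = 114480 − 58564 = 55916
r = S_xy / √(S_xx·S_yy) = -7122 / √(3484·55916) = -7122 / √194811344 = -7122 / 13957.4834 = -0.5103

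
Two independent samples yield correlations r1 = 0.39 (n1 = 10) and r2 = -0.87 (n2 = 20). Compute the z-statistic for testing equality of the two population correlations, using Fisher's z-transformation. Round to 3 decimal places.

z1 = atanh(0.39) = 0.411800,  z2 = atanh(-0.87) = -1.333080
SE = √(1/(n1−3) + 1/(n2−3)) = √(1/7 + 1/17) = √(0.1428571 + 0.0588235) = √0.2016806 = 0.449089
z = (z1 − z2)/SE = (0.411800 − (-1.333080)) / 0.449089 = 1.744880 / 0.449089 = 3.885

3.885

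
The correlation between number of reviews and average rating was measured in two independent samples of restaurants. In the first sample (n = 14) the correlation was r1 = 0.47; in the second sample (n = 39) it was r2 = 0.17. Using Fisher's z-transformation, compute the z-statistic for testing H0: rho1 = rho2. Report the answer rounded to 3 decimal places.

0.982

z1 = atanh(0.47) = 0.510070,  z2 = atanh(0.17) = 0.171667
SE = √(1/(n1−3) + 1/(n2−3)) = √(1/11 + 1/36) = √(0.0909091 + 0.0277778) = √0.1186869 = 0.344510
z = (z1 − z2)/SE = (0.510070 − 0.171667) / 0.344510 = 0.338403 / 0.344510 = 0.982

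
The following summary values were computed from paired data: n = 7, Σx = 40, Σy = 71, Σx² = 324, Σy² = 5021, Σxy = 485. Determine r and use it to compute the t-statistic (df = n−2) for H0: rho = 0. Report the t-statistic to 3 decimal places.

Numerator: nΣxy − (Σx)(Σy) = 7·485 − (40)(71) = 555
Denominator: √[(nΣx²−(Σx)²)(nΣy²−(Σy)²)]
  nΣx²−(Σx)² = 7·324 − 1600 = 668;  nΣy²−(Σy)² = 7·5021 − 5041 = 30106
  √(668·30106) = √20110808 = 4484.5076
r = 555 / 4484.5076 = 0.1238
t = r·√(n−2)/√(1−r²) = 0.1238·√5 / √(1−0.015326) = 0.276825 / 0.992307 = 0.279

0.279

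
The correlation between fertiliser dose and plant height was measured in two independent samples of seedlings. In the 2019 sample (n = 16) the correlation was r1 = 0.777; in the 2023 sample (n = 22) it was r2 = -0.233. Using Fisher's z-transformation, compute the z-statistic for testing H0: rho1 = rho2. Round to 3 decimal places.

3.543

z1 = atanh(0.777) = 1.037755,  z2 = atanh(-0.233) = -0.237359
SE = √(1/(n1−3) + 1/(n2−3)) = √(1/13 + 1/19) = √(0.0769231 + 0.0526316) = √0.1295547 = 0.359937
z = (z1 − z2)/SE = (1.037755 − (-0.237359)) / 0.359937 = 1.275114 / 0.359937 = 3.543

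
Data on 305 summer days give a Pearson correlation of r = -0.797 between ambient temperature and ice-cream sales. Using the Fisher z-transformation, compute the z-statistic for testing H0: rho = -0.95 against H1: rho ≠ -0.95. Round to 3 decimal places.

z_r = atanh(-0.797) = -1.090334,  z_0 = atanh(-0.95) = -1.831781
SE = 1/√(n−3) = 1/√302 = 0.057544
z = (z_r − z_0)/SE = (-1.090334 − (-1.831781)) / 0.057544 = 0.741447 / 0.057544 = 12.885

12.885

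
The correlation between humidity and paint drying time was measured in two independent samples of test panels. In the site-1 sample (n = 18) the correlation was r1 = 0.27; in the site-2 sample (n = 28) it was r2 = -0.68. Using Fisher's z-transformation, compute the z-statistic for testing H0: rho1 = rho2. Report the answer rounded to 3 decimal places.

z1 = atanh(0.27) = 0.276864,  z2 = atanh(-0.68) = -0.829114
SE = √(1/(n1−3) + 1/(n2−3)) = √(1/15 + 1/25) = √(0.0666667 + 0.0400000) = √0.1066667 = 0.326599
z = (z1 − z2)/SE = (0.276864 − (-0.829114)) / 0.326599 = 1.105978 / 0.326599 = 3.386

3.386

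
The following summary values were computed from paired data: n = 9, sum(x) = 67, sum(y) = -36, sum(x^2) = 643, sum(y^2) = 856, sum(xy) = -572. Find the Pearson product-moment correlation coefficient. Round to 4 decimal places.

Numerator: nΣxy − (Σx)(Σy) = 9·(-572) − (67)(-36) = -2736
Denominator: √[(nΣx²−(Σx)²)(nΣy²−(Σy)²)]
  nΣx²−(Σx)² = 9·643 − 4489 = 1298;  nΣy²−(Σy)² = 9·856 − 1296 = 6408
  √(1298·6408) = √8317584 = 2884.0222
r = -2736 / 2884.0222 = -0.9487

-0.9487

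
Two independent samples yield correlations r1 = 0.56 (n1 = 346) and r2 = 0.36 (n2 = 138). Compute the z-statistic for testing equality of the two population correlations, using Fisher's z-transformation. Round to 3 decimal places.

z1 = atanh(0.56) = 0.632833,  z2 = atanh(0.36) = 0.376886
SE = √(1/(n1−3) + 1/(n2−3)) = √(1/343 + 1/135) = √(0.0029155 + 0.0074074) = √0.0103229 = 0.101602
z = (z1 − z2)/SE = (0.632833 − 0.376886) / 0.101602 = 0.255947 / 0.101602 = 2.519

2.519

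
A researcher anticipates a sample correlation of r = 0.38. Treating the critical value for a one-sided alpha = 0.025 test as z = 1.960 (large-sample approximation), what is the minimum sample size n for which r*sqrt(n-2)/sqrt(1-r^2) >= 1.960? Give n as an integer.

Need r·√(n−2)/√(1−r²) ≥ 1.960
√(n−2) ≥ 1.960·√(1−0.1444) / 0.38 = 1.960·0.924986 / 0.38 = 4.7710
n−2 ≥ 22.7624  ⇒  n ≥ 24.7624
Smallest integer n = 25

25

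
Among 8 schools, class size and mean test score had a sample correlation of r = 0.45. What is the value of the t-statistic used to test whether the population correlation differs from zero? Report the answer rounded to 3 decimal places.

1 − r² = 1 − 0.2025 = 0.7975;  √(1−r²) = 0.893029
√(n−2) = √6 = 2.449490
t = r·√(n−2)/√(1−r²) = 0.45 · 2.449490 / 0.893029 = 1.234

1.234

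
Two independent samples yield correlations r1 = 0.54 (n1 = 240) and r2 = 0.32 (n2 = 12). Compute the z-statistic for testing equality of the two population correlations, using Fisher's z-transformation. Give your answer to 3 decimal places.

0.802

Fisher z-transforms: z1 = atanh(0.54) = 0.604156, z2 = atanh(0.32) = 0.331647; difference d = 0.272509
Var(d) = 1/237 + 1/9 = 0.0042194 + 0.1111111 = 0.1153305
z = d/√Var(d) = 0.272509 / √0.1153305 = 0.272509 / 0.339603 = 0.802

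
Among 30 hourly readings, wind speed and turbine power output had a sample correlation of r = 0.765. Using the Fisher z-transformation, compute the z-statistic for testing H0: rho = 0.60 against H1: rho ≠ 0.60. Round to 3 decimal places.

1.637

z_r = atanh(0.765) = 1.008160,  z_0 = atanh(0.60) = 0.693147
SE = 1/√(n−3) = 1/√27 = 0.192450
z = (z_r − z_0)/SE = (1.008160 − 0.693147) / 0.192450 = 0.315013 / 0.192450 = 1.637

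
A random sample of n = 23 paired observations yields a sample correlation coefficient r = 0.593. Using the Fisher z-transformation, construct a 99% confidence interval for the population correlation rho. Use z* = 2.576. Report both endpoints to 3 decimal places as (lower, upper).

(0.106, 0.851)

Fisher z: z_r = atanh(r) = ½·ln((1+0.593)/(1−0.593)) = 0.682281
SE(z) = 1/√(n−3) = 1/√20 = 0.223607
99% ⇒ z* = 2.576; margin = 2.576·0.223607 = 0.576012
CI on z-scale: (0.106269, 1.258293)
Back-transform: tanh(0.106269) = 0.105871, tanh(1.258293) = 0.850593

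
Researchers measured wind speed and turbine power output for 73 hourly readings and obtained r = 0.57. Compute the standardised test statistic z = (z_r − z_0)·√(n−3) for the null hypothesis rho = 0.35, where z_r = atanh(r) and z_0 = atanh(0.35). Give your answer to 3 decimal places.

2.360

Fisher z: atanh(0.57) = 0.647523, atanh(0.35) = 0.365444
z = (z_r − z_0)·√(n−3) = (0.647523 − 0.365444)·√70 = 0.282079 · 8.366600 = 2.360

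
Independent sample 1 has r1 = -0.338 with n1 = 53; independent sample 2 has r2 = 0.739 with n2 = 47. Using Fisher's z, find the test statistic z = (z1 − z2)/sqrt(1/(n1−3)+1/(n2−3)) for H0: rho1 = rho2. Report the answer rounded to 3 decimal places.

z1 = atanh(-0.338) = -0.351833,  z2 = atanh(0.739) = 0.948273
SE = √(1/(n1−3) + 1/(n2−3)) = √(1/50 + 1/44) = √(0.0200000 + 0.0227273) = √0.0427273 = 0.206706
z = (z1 − z2)/SE = (-0.351833 − 0.948273) / 0.206706 = -1.300106 / 0.206706 = -6.290

-6.290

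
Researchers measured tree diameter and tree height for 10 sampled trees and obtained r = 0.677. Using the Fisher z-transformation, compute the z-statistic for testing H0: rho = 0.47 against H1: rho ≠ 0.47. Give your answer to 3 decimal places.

0.829

z_r = atanh(0.677) = 0.823555,  z_0 = atanh(0.47) = 0.510070
SE = 1/√(n−3) = 1/√7 = 0.377964
z = (z_r − z_0)/SE = (0.823555 − 0.510070) / 0.377964 = 0.313485 / 0.377964 = 0.829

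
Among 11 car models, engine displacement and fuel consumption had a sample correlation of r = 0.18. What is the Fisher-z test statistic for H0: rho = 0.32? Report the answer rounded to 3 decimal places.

-0.423

Fisher z: atanh(0.18) = 0.181983, atanh(0.32) = 0.331647
z = (z_r − z_0)·√(n−3) = (0.181983 − 0.331647)·√8 = -0.149664 · 2.828427 = -0.423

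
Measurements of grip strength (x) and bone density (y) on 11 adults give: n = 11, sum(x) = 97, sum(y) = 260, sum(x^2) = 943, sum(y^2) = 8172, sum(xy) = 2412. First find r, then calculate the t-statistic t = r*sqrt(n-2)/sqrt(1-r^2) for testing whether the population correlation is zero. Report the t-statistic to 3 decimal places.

0.885

Numerator: nΣxy − (Σx)(Σy) = 11·2412 − (97)(260) = 1312
Denominator: √[(nΣx²−(Σx)²)(nΣy²−(Σy)²)]
  nΣx²−(Σx)² = 11·943 − 9409 = 964;  nΣy²−(Σy)² = 11·8172 − 67600 = 22292
  √(964·22292) = √21489488 = 4635.6756
r = 1312 / 4635.6756 = 0.2830
t = r·√(n−2)/√(1−r²) = 0.2830·√9 / √(1−0.080089) = 0.849000 / 0.959120 = 0.885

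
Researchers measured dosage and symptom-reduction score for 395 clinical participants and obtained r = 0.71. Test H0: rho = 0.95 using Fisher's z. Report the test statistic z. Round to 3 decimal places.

-18.702

z_r = atanh(0.71) = 0.887184,  z_0 = atanh(0.95) = 1.831781
SE = 1/√(n−3) = 1/√392 = 0.050508
z = (z_r − z_0)/SE = (0.887184 − 1.831781) / 0.050508 = -0.944597 / 0.050508 = -18.702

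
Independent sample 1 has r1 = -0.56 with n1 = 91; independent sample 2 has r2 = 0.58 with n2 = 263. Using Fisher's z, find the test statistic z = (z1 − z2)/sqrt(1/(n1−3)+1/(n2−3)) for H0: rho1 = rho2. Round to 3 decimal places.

-10.503

z1 = atanh(-0.56) = -0.632833,  z2 = atanh(0.58) = 0.662463
SE = √(1/(n1−3) + 1/(n2−3)) = √(1/88 + 1/260) = √(0.0113636 + 0.0038462) = √0.0152098 = 0.123328
z = (z1 − z2)/SE = (-0.632833 − 0.662463) / 0.123328 = -1.295296 / 0.123328 = -10.503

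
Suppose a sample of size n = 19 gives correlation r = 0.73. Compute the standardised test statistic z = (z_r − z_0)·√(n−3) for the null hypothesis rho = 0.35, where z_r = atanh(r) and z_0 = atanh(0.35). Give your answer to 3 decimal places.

Fisher z: atanh(0.73) = 0.928727, atanh(0.35) = 0.365444
z = (z_r − z_0)·√(n−3) = (0.928727 − 0.365444)·√16 = 0.563283 · 4.000000 = 2.253

2.253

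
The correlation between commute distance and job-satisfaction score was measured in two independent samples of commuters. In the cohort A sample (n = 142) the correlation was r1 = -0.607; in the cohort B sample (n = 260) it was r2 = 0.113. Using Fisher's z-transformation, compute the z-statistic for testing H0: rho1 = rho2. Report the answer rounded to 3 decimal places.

-7.766

z1 = atanh(-0.607) = -0.704157,  z2 = atanh(0.113) = 0.113485
SE = √(1/(n1−3) + 1/(n2−3)) = √(1/139 + 1/257) = √(0.0071942 + 0.0038911) = √0.0110853 = 0.105287
z = (z1 − z2)/SE = (-0.704157 − 0.113485) / 0.105287 = -0.817642 / 0.105287 = -7.766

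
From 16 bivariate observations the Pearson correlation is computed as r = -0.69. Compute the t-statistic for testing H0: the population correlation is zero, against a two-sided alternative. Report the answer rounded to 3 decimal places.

t = r·√(n−2) / √(1−r²) with r = -0.69, n = 16
  = -0.69·√14 / √(1 − 0.4761)
  = -0.69·3.741657 / 0.723809
  = -2.581743 / 0.723809 = -3.567

-3.567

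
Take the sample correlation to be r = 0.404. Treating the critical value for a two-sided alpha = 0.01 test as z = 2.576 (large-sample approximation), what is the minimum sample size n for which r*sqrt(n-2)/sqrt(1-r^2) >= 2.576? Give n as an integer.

Need r·√(n−2)/√(1−r²) ≥ 2.576
√(n−2) ≥ 2.576·√(1−0.163216) / 0.404 = 2.576·0.914759 / 0.404 = 5.8327
n−2 ≥ 34.0204  ⇒  n ≥ 36.0204
Smallest integer n = 37

37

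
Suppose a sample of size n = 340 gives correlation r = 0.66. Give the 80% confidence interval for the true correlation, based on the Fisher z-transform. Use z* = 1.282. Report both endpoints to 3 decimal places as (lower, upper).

z_r = atanh(0.66) = 0.792814;  SE = 1/√(n−3) = 1/√337 = 0.054473
z-limits: 0.792814 ± 1.282·0.054473 = 0.792814 ± 0.069834 = [0.722980, 0.862648]
ρ-limits: (tanh 0.722980, tanh 0.862648) = (0.619, 0.698)

(0.619, 0.698)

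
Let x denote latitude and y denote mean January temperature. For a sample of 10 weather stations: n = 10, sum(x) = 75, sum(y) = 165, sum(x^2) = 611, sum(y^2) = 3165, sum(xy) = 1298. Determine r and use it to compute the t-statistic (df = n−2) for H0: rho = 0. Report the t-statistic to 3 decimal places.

Numerator: nΣxy − (Σx)(Σy) = 10·1298 − (75)(165) = 605
Denominator: √[(nΣx²−(Σx)²)(nΣy²−(Σy)²)]
  nΣx²−(Σx)² = 10·611 − 5625 = 485;  nΣy²−(Σy)² = 10·3165 − 27225 = 4425
  √(485·4425) = √2146125 = 1464.9659
r = 605 / 1464.9659 = 0.4130
t = r·√(n−2)/√(1−r²) = 0.4130·√8 / √(1−0.170569) = 1.168140 / 0.910731 = 1.283

1.283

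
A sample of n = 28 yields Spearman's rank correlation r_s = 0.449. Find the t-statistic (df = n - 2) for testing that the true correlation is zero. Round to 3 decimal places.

t = r_s·√(n−2) / √(1−r_s²) with r_s = 0.449, n = 28
  = 0.449·√26 / √(1 − 0.201601)
  = 0.449·5.099020 / 0.893532
  = 2.289460 / 0.893532 = 2.562

2.562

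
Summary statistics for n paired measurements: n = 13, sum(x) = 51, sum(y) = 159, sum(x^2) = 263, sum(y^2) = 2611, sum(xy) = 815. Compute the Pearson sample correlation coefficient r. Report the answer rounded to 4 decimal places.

S_xy = nΣxy − ΣxΣy = 13·815 − 51·159 = 10595 − 8109 = 2486
S_xx = nΣx² − (Σx)² = 13·263 − 51² = 3419 − 2601 = 818
S_yy = nΣy² − (Σy)² = 13·2611 − 159² = 33943 − 25281 = 8662
r = S_xy / √(S_xx·S_yy) = 2486 / √(818·8662) = 2486 / √7085516 = 2486 / 2661.8633 = 0.9339

0.9339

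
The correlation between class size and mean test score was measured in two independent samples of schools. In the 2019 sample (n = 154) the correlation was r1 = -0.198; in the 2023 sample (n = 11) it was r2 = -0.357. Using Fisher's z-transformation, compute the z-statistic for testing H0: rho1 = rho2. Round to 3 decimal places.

0.476

Fisher z-transforms: z1 = atanh(-0.198) = -0.200650, z2 = atanh(-0.357) = -0.373443; difference d = 0.172793
Var(d) = 1/151 + 1/8 = 0.0066225 + 0.1250000 = 0.1316225
z = d/√Var(d) = 0.172793 / √0.1316225 = 0.172793 / 0.362798 = 0.476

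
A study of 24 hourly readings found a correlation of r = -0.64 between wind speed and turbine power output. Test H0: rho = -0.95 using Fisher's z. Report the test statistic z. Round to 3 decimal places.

Fisher z: atanh(-0.64) = -0.758174, atanh(-0.95) = -1.831781
z = (z_r − z_0)·√(n−3) = (-0.758174 − (-1.831781))·√21 = 1.073607 · 4.582576 = 4.920

4.920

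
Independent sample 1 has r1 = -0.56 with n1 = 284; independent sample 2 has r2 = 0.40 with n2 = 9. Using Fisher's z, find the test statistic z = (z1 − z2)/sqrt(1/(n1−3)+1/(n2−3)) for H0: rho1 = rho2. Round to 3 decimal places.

-2.561

Fisher z-transforms: z1 = atanh(-0.56) = -0.632833, z2 = atanh(0.40) = 0.423649; difference d = -1.056482
Var(d) = 1/281 + 1/6 = 0.0035587 + 0.1666667 = 0.1702254
z = d/√Var(d) = -1.056482 / √0.1702254 = -1.056482 / 0.412584 = -2.561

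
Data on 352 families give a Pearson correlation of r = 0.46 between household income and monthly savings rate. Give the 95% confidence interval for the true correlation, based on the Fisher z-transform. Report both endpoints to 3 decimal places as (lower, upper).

z_r = atanh(0.46) = 0.497311;  SE = 1/√(n−3) = 1/√349 = 0.053529
z-limits: 0.497311 ± 1.960·0.053529 = 0.497311 ± 0.104917 = [0.392394, 0.602228]
ρ-limits: (tanh 0.392394, tanh 0.602228) = (0.373, 0.539)

(0.373, 0.539)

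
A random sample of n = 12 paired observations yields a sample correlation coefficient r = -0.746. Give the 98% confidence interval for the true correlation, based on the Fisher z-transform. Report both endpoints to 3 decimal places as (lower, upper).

Fisher z: z_r = atanh(r) = ½·ln((1+(-0.746))/(1−(-0.746))) = -0.963874
SE(z) = 1/√(n−3) = 1/√9 = 0.333333
98% ⇒ z* = 2.326; margin = 2.326·0.333333 = 0.775333
CI on z-scale: (-1.739207, -0.188541)
Back-transform: tanh(-1.739207) = -0.940135, tanh(-0.188541) = -0.186338

(-0.940, -0.186)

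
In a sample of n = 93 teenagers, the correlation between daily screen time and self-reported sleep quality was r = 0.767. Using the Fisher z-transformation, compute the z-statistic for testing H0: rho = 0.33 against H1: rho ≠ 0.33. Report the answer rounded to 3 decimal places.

6.358

Fisher z: atanh(0.767) = 1.013000, atanh(0.33) = 0.342828
z = (z_r − z_0)·√(n−3) = (1.013000 − 0.342828)·√90 = 0.670172 · 9.486833 = 6.358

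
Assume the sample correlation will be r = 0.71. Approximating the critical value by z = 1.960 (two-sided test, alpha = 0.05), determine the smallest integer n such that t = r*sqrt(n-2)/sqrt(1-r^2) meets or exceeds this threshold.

Need r·√(n−2)/√(1−r²) ≥ 1.960
√(n−2) ≥ 1.960·√(1−0.5041) / 0.71 = 1.960·0.704202 / 0.71 = 1.9440
n−2 ≥ 3.7791  ⇒  n ≥ 5.7791
Smallest integer n = 6

6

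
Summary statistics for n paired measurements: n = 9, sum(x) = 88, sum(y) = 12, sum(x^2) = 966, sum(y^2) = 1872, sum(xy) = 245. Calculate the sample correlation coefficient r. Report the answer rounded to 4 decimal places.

0.2884

S_xy = nΣxy − ΣxΣy = 9·245 − 88·12 = 2205 − 1056 = 1149
S_xx = nΣx² − (Σx)² = 9·966 − 88² = 8694 − 7744 = 950
S_yy = nΣy² − (Σy)² = 9·1872 − 12² = 16848 − 144 = 16704
r = S_xy / √(S_xx·S_yy) = 1149 / √(950·16704) = 1149 / √15868800 = 1149 / 3983.5662 = 0.2884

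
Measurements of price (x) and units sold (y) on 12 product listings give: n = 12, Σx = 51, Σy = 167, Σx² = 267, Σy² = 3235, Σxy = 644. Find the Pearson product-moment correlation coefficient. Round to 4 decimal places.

-0.3073

S_xy = nΣxy − ΣxΣy = 12·644 − 51·167 = 7728 − 8517 = -789
S_xx = nΣx² − (Σx)² = 12·267 − 51² = 3204 − 2601 = 603
S_yy = nΣy² − (Σy)² = 12·3235 − 167² = 38820 − 27889 = 10931
r = S_xy / √(S_xx·S_yy) = -789 / √(603·10931) = -789 / √6591393 = -789 / 2567.3708 = -0.3073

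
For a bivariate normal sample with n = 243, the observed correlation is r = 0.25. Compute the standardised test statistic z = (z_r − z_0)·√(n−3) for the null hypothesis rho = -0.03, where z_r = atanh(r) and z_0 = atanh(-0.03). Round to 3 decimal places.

z_r = atanh(0.25) = 0.255413,  z_0 = atanh(-0.03) = -0.030009
SE = 1/√(n−3) = 1/√240 = 0.064550
z = (z_r − z_0)/SE = (0.255413 − (-0.030009)) / 0.064550 = 0.285422 / 0.064550 = 4.422

4.422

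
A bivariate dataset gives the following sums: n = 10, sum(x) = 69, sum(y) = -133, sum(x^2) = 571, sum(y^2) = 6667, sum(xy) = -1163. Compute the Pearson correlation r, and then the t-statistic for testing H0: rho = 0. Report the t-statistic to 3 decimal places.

S_xy = nΣxy − ΣxΣy = 10·(-1163) − 69·(-133) = -11630 − (-9177) = -2453
S_xx = nΣx² − (Σx)² = 10·571 − 69² = 5710 − 4761 = 949
S_yy = nΣy² − (Σy)² = 10·6667 − (-133)² = 66670 − 17689 = 48981
r = S_xy / √(S_xx·S_yy) = -2453 / √(949·48981) = -2453 / √46482969 = -2453 / 6817.8420 = -0.3598
t = r·√(n−2)/√(1−r²) = -0.3598·√8 / √(1−0.129456) = -1.017668 / 0.933029 = -1.091

-1.091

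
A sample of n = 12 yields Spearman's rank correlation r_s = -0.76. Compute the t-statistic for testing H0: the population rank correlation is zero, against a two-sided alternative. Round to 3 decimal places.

t = r_s·√(n−2) / √(1−r_s²) with r_s = -0.76, n = 12
  = -0.76·√10 / √(1 − 0.5776)
  = -0.76·3.162278 / 0.649923
  = -2.403331 / 0.649923 = -3.698

-3.698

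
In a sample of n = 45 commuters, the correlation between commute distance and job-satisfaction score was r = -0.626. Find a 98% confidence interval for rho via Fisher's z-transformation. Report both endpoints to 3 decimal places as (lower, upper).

z_r = atanh(-0.626) = -0.734811;  SE = 1/√(n−3) = 1/√42 = 0.154303
z-limits: -0.734811 ± 2.326·0.154303 = -0.734811 ± 0.358909 = [-1.093720, -0.375902]
ρ-limits: (tanh -1.093720, tanh -0.375902) = (-0.798, -0.359)

(-0.798, -0.359)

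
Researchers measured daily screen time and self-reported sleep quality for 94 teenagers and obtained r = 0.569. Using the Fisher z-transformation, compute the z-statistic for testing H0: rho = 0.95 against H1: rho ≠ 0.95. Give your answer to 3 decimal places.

-11.311

Fisher z: atanh(0.569) = 0.646043, atanh(0.95) = 1.831781
z = (z_r − z_0)·√(n−3) = (0.646043 − 1.831781)·√91 = -1.185738 · 9.539392 = -11.311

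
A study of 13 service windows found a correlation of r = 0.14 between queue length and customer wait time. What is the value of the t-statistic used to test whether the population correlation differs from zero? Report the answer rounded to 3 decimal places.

0.469

1 − r² = 1 − 0.0196 = 0.9804;  √(1−r²) = 0.990152
√(n−2) = √11 = 3.316625
t = r·√(n−2)/√(1−r²) = 0.14 · 3.316625 / 0.990152 = 0.469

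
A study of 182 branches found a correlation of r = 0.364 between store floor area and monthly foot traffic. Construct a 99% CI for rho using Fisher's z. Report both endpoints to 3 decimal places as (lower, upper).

(0.187, 0.518)

z_r = atanh(0.364) = 0.381489;  SE = 1/√(n−3) = 1/√179 = 0.074744
z-limits: 0.381489 ± 2.576·0.074744 = 0.381489 ± 0.192541 = [0.188948, 0.574030]
ρ-limits: (tanh 0.188948, tanh 0.574030) = (0.187, 0.518)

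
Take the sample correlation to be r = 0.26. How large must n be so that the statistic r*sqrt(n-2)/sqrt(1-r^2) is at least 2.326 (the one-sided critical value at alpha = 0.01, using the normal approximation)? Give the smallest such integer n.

r√(n−2)/√(1−r²) ≥ 2.326  ⇔  n−2 ≥ (2.326)²·(1−r²)/r²
(1−r²)/r² = (1−0.0676)/0.0676 = 13.7929
n ≥ 2 + 5.410276·13.7929 = 2 + 74.6234 = 76.6234
⌈76.6234⌉ = 77

77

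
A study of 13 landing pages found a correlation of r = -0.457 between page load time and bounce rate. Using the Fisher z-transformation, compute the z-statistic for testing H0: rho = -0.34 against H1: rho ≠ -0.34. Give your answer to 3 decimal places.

-0.441

Fisher z: atanh(-0.457) = -0.493513, atanh(-0.34) = -0.354093
z = (z_r − z_0)·√(n−3) = (-0.493513 − (-0.354093))·√10 = -0.139420 · 3.162278 = -0.441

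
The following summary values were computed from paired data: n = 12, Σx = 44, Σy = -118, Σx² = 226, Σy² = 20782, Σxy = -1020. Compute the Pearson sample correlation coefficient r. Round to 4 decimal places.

Numerator: nΣxy − (Σx)(Σy) = 12·(-1020) − (44)(-118) = -7048
Denominator: √[(nΣx²−(Σx)²)(nΣy²−(Σy)²)]
  nΣx²−(Σx)² = 12·226 − 1936 = 776;  nΣy²−(Σy)² = 12·20782 − 13924 = 235460
  √(776·235460) = √182716960 = 13517.2838
r = -7048 / 13517.2838 = -0.5214

-0.5214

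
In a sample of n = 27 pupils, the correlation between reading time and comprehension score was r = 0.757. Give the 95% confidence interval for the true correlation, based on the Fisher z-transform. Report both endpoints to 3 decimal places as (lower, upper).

z_r = atanh(0.757) = 0.989151;  SE = 1/√(n−3) = 1/√24 = 0.204124
z-limits: 0.989151 ± 1.960·0.204124 = 0.989151 ± 0.400083 = [0.589068, 1.389234]
ρ-limits: (tanh 0.589068, tanh 1.389234) = (0.529, 0.883)

(0.529, 0.883)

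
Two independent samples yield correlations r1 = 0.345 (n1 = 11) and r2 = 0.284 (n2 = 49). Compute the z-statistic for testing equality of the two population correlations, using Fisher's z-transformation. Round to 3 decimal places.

0.177

z1 = atanh(0.345) = 0.359757,  z2 = atanh(0.284) = 0.292028
SE = √(1/(n1−3) + 1/(n2−3)) = √(1/8 + 1/46) = √(0.1250000 + 0.0217391) = √0.1467391 = 0.383065
z = (z1 − z2)/SE = (0.359757 − 0.292028) / 0.383065 = 0.067729 / 0.383065 = 0.177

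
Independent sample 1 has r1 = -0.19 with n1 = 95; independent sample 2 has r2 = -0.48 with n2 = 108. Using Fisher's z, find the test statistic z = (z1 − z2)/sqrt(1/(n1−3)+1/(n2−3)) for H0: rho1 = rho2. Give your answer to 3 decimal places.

2.315

Fisher z-transforms: z1 = atanh(-0.19) = -0.192337, z2 = atanh(-0.48) = -0.522984; difference d = 0.330647
Var(d) = 1/92 + 1/105 = 0.0108696 + 0.0095238 = 0.0203934
z = d/√Var(d) = 0.330647 / √0.0203934 = 0.330647 / 0.142805 = 2.315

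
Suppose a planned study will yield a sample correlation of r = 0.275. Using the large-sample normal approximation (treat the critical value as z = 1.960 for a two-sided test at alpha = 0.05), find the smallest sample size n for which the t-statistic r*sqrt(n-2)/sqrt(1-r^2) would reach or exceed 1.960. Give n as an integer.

r√(n−2)/√(1−r²) ≥ 1.960  ⇔  n−2 ≥ (1.960)²·(1−r²)/r²
(1−r²)/r² = (1−0.075625)/0.075625 = 12.2231
n ≥ 2 + 3.8416·12.2231 = 2 + 46.9563 = 48.9563
⌈48.9563⌉ = 49

49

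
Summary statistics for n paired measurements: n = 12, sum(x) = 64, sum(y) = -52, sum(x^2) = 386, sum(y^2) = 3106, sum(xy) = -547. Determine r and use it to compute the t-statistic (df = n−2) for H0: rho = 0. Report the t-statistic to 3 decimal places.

-3.605

Numerator: nΣxy − (Σx)(Σy) = 12·(-547) − (64)(-52) = -3236
Denominator: √[(nΣx²−(Σx)²)(nΣy²−(Σy)²)]
  nΣx²−(Σx)² = 12·386 − 4096 = 536;  nΣy²−(Σy)² = 12·3106 − 2704 = 34568
  √(536·34568) = √18528448 = 4304.4684
r = -3236 / 4304.4684 = -0.7518
t = r·√(n−2)/√(1−r²) = -0.7518·√10 / √(1−0.565203) = -2.377400 / 0.659391 = -3.605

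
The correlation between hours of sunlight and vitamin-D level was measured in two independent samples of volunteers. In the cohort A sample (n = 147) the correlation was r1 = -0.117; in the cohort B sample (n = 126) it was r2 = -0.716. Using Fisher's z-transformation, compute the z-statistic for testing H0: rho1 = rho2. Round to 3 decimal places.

6.368

z1 = atanh(-0.117) = -0.117538,  z2 = atanh(-0.716) = -0.899389
SE = √(1/(n1−3) + 1/(n2−3)) = √(1/144 + 1/123) = √(0.0069444 + 0.0081301) = √0.0150745 = 0.122778
z = (z1 − z2)/SE = (-0.117538 − (-0.899389)) / 0.122778 = 0.781851 / 0.122778 = 6.368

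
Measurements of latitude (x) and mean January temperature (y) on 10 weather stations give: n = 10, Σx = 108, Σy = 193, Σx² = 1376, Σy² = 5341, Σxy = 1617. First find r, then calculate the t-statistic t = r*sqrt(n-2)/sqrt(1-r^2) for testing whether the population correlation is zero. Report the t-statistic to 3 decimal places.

S_xy = nΣxy − ΣxΣy = 10·1617 − 108·193 = 16170 − 20844 = -4674
S_xx = nΣx² − (Σx)² = 10·1376 − 108² = 13760 − 11664 = 2096
S_yy = nΣy² − (Σy)² = 10·5341 − 193² = 53410 − 37249 = 16161
r = S_xy / √(S_xx·S_yy) = -4674 / √(2096·16161) = -4674 / √33873456 = -4674 / 5820.0907 = -0.8031
t = r·√(n−2)/√(1−r²) = -0.8031·√8 / √(1−0.644970) = -2.271510 / 0.595844 = -3.812

-3.812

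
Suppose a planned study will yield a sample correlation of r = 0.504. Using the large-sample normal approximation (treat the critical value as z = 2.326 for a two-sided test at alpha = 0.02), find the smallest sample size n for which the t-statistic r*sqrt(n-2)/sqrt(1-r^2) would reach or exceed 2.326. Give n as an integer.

Need r·√(n−2)/√(1−r²) ≥ 2.326
√(n−2) ≥ 2.326·√(1−0.254016) / 0.504 = 2.326·0.863704 / 0.504 = 3.9861
n−2 ≥ 15.8890  ⇒  n ≥ 17.8890
Smallest integer n = 18

18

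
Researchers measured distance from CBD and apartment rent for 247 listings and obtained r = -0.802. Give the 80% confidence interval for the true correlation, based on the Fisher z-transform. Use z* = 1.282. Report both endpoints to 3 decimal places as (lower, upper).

(-0.829, -0.771)

z_r = atanh(-0.802) = -1.104193;  SE = 1/√(n−3) = 1/√244 = 0.064018
z-limits: -1.104193 ± 1.282·0.064018 = -1.104193 ± 0.082071 = [-1.186264, -1.022122]
ρ-limits: (tanh -1.186264, tanh -1.022122) = (-0.829, -0.771)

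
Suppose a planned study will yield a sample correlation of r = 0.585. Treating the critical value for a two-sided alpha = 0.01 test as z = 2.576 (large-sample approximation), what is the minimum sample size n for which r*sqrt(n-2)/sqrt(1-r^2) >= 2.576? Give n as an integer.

15

r√(n−2)/√(1−r²) ≥ 2.576  ⇔  n−2 ≥ (2.576)²·(1−r²)/r²
(1−r²)/r² = (1−0.342225)/0.342225 = 1.9221
n ≥ 2 + 6.635776·1.9221 = 2 + 12.7546 = 14.7546
⌈14.7546⌉ = 15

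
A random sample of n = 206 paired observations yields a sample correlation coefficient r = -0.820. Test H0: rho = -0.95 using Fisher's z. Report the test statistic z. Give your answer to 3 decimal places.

9.617

Fisher z: atanh(-0.820) = -1.156817, atanh(-0.95) = -1.831781
z = (z_r − z_0)·√(n−3) = (-1.156817 − (-1.831781))·√203 = 0.674964 · 14.247807 = 9.617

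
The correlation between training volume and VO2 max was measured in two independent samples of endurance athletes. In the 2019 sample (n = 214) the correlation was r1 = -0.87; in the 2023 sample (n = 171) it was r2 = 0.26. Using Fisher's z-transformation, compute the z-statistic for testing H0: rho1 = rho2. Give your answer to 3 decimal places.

Fisher z-transforms: z1 = atanh(-0.87) = -1.333080, z2 = atanh(0.26) = 0.266108; difference d = -1.599188
Var(d) = 1/211 + 1/168 = 0.0047393 + 0.0059524 = 0.0106917
z = d/√Var(d) = -1.599188 / √0.0106917 = -1.599188 / 0.103401 = -15.466

-15.466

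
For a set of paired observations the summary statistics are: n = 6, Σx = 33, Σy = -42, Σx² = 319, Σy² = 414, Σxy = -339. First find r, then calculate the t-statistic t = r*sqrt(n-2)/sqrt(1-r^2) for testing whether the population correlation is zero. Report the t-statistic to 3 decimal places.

-3.106

Numerator: nΣxy − (Σx)(Σy) = 6·(-339) − (33)(-42) = -648
Denominator: √[(nΣx²−(Σx)²)(nΣy²−(Σy)²)]
  nΣx²−(Σx)² = 6·319 − 1089 = 825;  nΣy²−(Σy)² = 6·414 − 1764 = 720
  √(825·720) = √594000 = 770.7140
r = -648 / 770.7140 = -0.8408
t = r·√(n−2)/√(1−r²) = -0.8408·√4 / √(1−0.706945) = -1.681600 / 0.541346 = -3.106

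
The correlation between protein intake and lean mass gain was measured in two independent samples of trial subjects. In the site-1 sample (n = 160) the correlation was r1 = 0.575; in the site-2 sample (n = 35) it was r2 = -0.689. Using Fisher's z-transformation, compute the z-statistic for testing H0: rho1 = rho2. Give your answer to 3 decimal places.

z1 = atanh(0.575) = 0.654961,  z2 = atanh(-0.689) = -0.846050
SE = √(1/(n1−3) + 1/(n2−3)) = √(1/157 + 1/32) = √(0.0063694 + 0.0312500) = √0.0376194 = 0.193957
z = (z1 − z2)/SE = (0.654961 − (-0.846050)) / 0.193957 = 1.501011 / 0.193957 = 7.739

7.739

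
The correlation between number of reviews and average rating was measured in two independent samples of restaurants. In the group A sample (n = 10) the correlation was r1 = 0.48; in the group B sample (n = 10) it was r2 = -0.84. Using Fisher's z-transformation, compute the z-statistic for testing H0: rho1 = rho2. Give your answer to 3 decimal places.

3.263

z1 = atanh(0.48) = 0.522984,  z2 = atanh(-0.84) = -1.221174
SE = √(1/(n1−3) + 1/(n2−3)) = √(1/7 + 1/7) = √(0.1428571 + 0.1428571) = √0.2857142 = 0.534522
z = (z1 − z2)/SE = (0.522984 − (-1.221174)) / 0.534522 = 1.744158 / 0.534522 = 3.263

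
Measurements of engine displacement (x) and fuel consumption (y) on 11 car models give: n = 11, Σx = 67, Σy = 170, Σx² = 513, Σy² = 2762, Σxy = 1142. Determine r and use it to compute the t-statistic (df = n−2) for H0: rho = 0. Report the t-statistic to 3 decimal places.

Numerator: nΣxy − (Σx)(Σy) = 11·1142 − (67)(170) = 1172
Denominator: √[(nΣx²−(Σx)²)(nΣy²−(Σy)²)]
  nΣx²−(Σx)² = 11·513 − 4489 = 1154;  nΣy²−(Σy)² = 11·2762 − 28900 = 1482
  √(1154·1482) = √1710228 = 1307.7569
r = 1172 / 1307.7569 = 0.8962
t = r·√(n−2)/√(1−r²) = 0.8962·√9 / √(1−0.803174) = 2.688600 / 0.443651 = 6.060

6.060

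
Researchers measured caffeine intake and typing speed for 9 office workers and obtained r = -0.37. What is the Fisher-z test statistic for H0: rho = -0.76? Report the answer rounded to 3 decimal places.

1.489

Fisher z: atanh(-0.37) = -0.388423, atanh(-0.76) = -0.996215
z = (z_r − z_0)·√(n−3) = (-0.388423 − (-0.996215))·√6 = 0.607792 · 2.449490 = 1.489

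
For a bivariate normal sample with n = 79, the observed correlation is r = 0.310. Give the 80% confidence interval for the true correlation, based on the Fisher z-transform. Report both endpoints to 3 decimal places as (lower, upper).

z_r = atanh(0.310) = 0.320545;  SE = 1/√(n−3) = 1/√76 = 0.114708
z-limits: 0.320545 ± 1.282·0.114708 = 0.320545 ± 0.147056 = [0.173489, 0.467601]
ρ-limits: (tanh 0.173489, tanh 0.467601) = (0.172, 0.436)

(0.172, 0.436)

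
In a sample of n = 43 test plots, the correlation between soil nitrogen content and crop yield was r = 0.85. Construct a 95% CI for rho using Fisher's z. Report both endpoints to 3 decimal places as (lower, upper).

(0.738, 0.916)

z_r = atanh(0.85) = 1.256153;  SE = 1/√(n−3) = 1/√40 = 0.158114
z-limits: 1.256153 ± 1.960·0.158114 = 1.256153 ± 0.309903 = [0.946250, 1.566056]
ρ-limits: (tanh 0.946250, tanh 1.566056) = (0.738, 0.916)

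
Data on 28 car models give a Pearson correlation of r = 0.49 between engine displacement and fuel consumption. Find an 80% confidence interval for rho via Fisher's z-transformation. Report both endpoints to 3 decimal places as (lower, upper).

z_r = atanh(0.49) = 0.536060;  SE = 1/√(n−3) = 1/√25 = 0.200000
z-limits: 0.536060 ± 1.282·0.200000 = 0.536060 ± 0.256400 = [0.279660, 0.792460]
ρ-limits: (tanh 0.279660, tanh 0.792460) = (0.273, 0.660)

(0.273, 0.660)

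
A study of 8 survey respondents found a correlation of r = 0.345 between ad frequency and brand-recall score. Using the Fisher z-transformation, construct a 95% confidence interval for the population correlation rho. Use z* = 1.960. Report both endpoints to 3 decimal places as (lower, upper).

(-0.475, 0.844)

z_r = atanh(0.345) = 0.359757;  SE = 1/√(n−3) = 1/√5 = 0.447214
z-limits: 0.359757 ± 1.960·0.447214 = 0.359757 ± 0.876539 = [-0.516782, 1.236296]
ρ-limits: (tanh -0.516782, tanh 1.236296) = (-0.475, 0.844)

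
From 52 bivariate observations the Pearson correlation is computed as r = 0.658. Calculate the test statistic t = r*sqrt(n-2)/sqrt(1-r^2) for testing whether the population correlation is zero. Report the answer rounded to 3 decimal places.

6.179

1 − r² = 1 − 0.432964 = 0.567036;  √(1−r²) = 0.753018
√(n−2) = √50 = 7.071068
t = r·√(n−2)/√(1−r²) = 0.658 · 7.071068 / 0.753018 = 6.179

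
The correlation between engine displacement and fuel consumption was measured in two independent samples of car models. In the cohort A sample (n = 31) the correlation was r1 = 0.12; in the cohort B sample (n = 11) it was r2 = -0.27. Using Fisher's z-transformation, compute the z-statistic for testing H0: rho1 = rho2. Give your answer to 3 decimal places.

0.991

Fisher z-transforms: z1 = atanh(0.12) = 0.120581, z2 = atanh(-0.27) = -0.276864; difference d = 0.397445
Var(d) = 1/28 + 1/8 = 0.0357143 + 0.1250000 = 0.1607143
z = d/√Var(d) = 0.397445 / √0.1607143 = 0.397445 / 0.400892 = 0.991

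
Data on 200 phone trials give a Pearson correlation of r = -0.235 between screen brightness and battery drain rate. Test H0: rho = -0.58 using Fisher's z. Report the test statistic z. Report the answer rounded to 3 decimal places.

Fisher z: atanh(-0.235) = -0.239475, atanh(-0.58) = -0.662463
z = (z_r − z_0)·√(n−3) = (-0.239475 − (-0.662463))·√197 = 0.422988 · 14.035669 = 5.937

5.937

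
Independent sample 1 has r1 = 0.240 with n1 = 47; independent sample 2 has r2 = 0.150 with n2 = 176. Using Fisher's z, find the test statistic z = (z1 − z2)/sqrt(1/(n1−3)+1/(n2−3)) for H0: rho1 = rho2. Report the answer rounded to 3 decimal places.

0.555

z1 = atanh(0.240) = 0.244774,  z2 = atanh(0.150) = 0.151140
SE = √(1/(n1−3) + 1/(n2−3)) = √(1/44 + 1/173) = √(0.0227273 + 0.0057803) = √0.0285076 = 0.168842
z = (z1 − z2)/SE = (0.244774 − 0.151140) / 0.168842 = 0.093634 / 0.168842 = 0.555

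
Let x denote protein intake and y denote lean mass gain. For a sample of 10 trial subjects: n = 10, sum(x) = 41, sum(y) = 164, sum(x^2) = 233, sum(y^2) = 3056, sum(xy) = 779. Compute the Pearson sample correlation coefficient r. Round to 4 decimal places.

0.6913

Numerator: nΣxy − (Σx)(Σy) = 10·779 − (41)(164) = 1066
Denominator: √[(nΣx²−(Σx)²)(nΣy²−(Σy)²)]
  nΣx²−(Σx)² = 10·233 − 1681 = 649;  nΣy²−(Σy)² = 10·3056 − 26896 = 3664
  √(649·3664) = √2377936 = 1542.0558
r = 1066 / 1542.0558 = 0.6913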